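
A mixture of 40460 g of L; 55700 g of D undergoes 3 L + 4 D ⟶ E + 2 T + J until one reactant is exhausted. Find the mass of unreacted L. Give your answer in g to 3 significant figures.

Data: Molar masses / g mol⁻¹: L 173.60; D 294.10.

n(L) = 40460 / 173.60 = 233.1 mol
n(D) = 55700 / 294.10 = 189.4 mol
n/ν for L = 233.1/3 = 77.70
n/ν for D = 189.4/4 = 47.35
Smallest n/ν is D → limiting reagent.
L consumed = (3/4) × 189.4 = 142.1 mol
L remaining = 233.1 − 142.1 = 91.00 mol
mass = 91.00 × 173.60 = 15800 g

15800 g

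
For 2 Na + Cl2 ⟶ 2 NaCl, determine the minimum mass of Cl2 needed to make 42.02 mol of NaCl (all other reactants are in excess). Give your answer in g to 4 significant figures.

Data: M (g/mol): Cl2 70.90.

n(NaCl) = 42.02 mol
n(Cl2) = (1/2) × 42.02 = 21.01 mol
mass = 21.01 × 70.90 = 1490 g

1490 g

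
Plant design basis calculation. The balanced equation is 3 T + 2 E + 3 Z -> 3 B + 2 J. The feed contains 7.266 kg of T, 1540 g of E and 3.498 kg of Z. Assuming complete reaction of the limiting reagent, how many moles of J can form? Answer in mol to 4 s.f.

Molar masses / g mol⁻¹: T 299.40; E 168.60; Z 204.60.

9.134 mol

n(T) = 7.266×1000 / 299.40 = 24.27 mol
n(E) = 1540 / 168.60 = 9.134 mol
n(Z) = 3.498×1000 / 204.60 = 17.10 mol
n/ν for T = 24.27/3 = 8.090
n/ν for E = 9.134/2 = 4.567
n/ν for Z = 17.10/3 = 5.700
Smallest n/ν is E → limiting reagent.
n(J) = (2/2) × 9.134 = 9.134 mol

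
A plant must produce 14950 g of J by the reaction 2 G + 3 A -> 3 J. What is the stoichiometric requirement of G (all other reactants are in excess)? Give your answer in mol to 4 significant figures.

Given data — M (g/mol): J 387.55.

25.72 mol

n(J) = 14950 / 387.55 = 38.58 mol
n(G) = (2/3) × 38.58 = 25.72 mol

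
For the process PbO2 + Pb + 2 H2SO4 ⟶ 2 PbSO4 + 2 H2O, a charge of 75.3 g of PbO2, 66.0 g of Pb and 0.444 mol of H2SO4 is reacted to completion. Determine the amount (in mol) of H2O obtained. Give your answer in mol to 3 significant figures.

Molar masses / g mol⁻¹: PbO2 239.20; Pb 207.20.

n(PbO2) = 75.30 / 239.20 = 0.3148 mol
n(Pb) = 66.00 / 207.20 = 0.3185 mol
n(H2SO4) = 0.4440 mol
n/ν for PbO2 = 0.3148/1 = 0.3148
n/ν for Pb = 0.3185/1 = 0.3185
n/ν for H2SO4 = 0.4440/2 = 0.2220
Smallest n/ν is H2SO4 → limiting reagent.
n(H2O) = (2/2) × 0.4440 = 0.4440 mol

0.444 mol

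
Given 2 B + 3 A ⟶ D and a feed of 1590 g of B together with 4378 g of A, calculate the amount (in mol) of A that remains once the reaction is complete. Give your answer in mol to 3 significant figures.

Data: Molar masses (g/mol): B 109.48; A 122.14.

n(B) = 1590 / 109.48 = 14.52 mol
n(A) = 4378 / 122.14 = 35.84 mol
n/ν for B = 14.52/2 = 7.260
n/ν for A = 35.84/3 = 11.95
Smallest n/ν is B → limiting reagent.
A consumed = (3/2) × 14.52 = 21.78 mol
A remaining = 35.84 − 21.78 = 14.06 mol

14.1 mol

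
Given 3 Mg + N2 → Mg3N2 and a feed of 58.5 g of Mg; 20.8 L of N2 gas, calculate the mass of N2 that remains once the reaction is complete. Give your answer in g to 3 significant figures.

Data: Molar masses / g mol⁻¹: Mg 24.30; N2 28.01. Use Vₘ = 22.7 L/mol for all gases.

3.19 g

n(Mg) = 58.50 / 24.30 = 2.407 mol
n(N2) = 20.80 / 22.7 = 0.9163 mol
n/ν for Mg = 2.407/3 = 0.8023
n/ν for N2 = 0.9163/1 = 0.9163
Smallest n/ν is Mg → limiting reagent.
N2 consumed = (1/3) × 2.407 = 0.8023 mol
N2 remaining = 0.9163 − 0.8023 = 0.1140 mol
mass = 0.1140 × 28.01 = 3.193 g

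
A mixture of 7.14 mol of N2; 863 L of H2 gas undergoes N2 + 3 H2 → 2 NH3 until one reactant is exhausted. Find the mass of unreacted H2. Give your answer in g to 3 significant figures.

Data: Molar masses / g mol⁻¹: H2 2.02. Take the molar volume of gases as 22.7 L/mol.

33.5 g

n(N2) = 7.140 mol
n(H2) = 863.0 / 22.7 = 38.02 mol
n/ν → N2: 7.140, H2: 12.67; N2 is limiting.
H2 consumed = (3/1) × 7.140 = 21.42 mol
H2 remaining = 38.02 − 21.42 = 16.60 mol
mass = 16.60 × 2.02 = 33.53 g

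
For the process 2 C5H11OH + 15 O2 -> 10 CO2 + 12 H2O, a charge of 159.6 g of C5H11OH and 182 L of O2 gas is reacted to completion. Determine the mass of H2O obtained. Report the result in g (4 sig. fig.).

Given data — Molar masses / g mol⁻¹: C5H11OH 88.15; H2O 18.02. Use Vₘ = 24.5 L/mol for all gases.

n(C5H11OH) = 159.6 / 88.15 = 1.811 mol
n(O2) = 182.0 / 24.5 = 7.429 mol
n/ν for C5H11OH = 1.811/2 = 0.9055
n/ν for O2 = 7.429/15 = 0.4953
Smallest n/ν is O2 → limiting reagent.
n(H2O) = (12/15) × 7.429 = 5.943 mol
mass = 5.943 × 18.02 = 107.1 g

107.1 g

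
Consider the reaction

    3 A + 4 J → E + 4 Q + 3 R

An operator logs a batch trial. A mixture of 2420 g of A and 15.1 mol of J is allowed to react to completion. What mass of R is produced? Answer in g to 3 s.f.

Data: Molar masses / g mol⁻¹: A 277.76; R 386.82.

3370 g

n(A) = 2420 / 277.76 = 8.713 mol
n(J) = 15.10 mol
n/ν for A = 8.713/3 = 2.904
n/ν for J = 15.10/4 = 3.775
Smallest n/ν is A → limiting reagent.
n(R) = (3/3) × 8.713 = 8.713 mol
mass = 8.713 × 386.82 = 3370 g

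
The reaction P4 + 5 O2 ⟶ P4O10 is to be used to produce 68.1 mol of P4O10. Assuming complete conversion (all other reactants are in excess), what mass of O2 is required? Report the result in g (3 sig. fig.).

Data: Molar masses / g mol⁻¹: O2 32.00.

n(P4O10) = 68.10 mol
n(O2) = (5/1) × 68.10 = 340.5 mol
mass = 340.5 × 32.00 = 10900 g

10900 g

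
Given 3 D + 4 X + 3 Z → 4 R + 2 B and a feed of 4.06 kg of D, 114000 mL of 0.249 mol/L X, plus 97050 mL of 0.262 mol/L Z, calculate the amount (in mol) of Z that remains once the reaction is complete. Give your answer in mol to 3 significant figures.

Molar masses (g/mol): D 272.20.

n(D) = 4.060×1000 / 272.20 = 14.92 mol
n(X) = 0.249 × 114000/1000 = 28.39 mol
n(Z) = 0.262 × 97050/1000 = 25.43 mol
n/ν for D = 14.92/3 = 4.973
n/ν for X = 28.39/4 = 7.098
n/ν for Z = 25.43/3 = 8.477
Smallest n/ν is D → limiting reagent.
Z consumed = (3/3) × 14.92 = 14.92 mol
Z remaining = 25.43 − 14.92 = 10.51 mol

10.5 mol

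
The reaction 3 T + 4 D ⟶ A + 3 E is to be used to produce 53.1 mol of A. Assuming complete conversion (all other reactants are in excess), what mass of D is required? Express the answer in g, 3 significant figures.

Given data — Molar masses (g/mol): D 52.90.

n(A) = 53.10 mol
n(D) = (4/1) × 53.10 = 212.4 mol
mass = 212.4 × 52.90 = 11240 g

11200 g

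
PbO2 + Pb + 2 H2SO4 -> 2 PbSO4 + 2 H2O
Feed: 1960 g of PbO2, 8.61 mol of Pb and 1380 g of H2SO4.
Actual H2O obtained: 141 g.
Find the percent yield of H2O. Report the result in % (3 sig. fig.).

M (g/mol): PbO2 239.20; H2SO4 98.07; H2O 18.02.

55.6 %

n(PbO2) = 1960 / 239.20 = 8.194 mol
n(Pb) = 8.610 mol
n(H2SO4) = 1380 / 98.07 = 14.07 mol
n/ν for PbO2 = 8.194/1 = 8.194
n/ν for Pb = 8.610/1 = 8.610
n/ν for H2SO4 = 14.07/2 = 7.035
Smallest n/ν is H2SO4 → limiting reagent.
theoretical n(H2O) = (2/2) × 14.07 = 14.07 mol → 253.5 g
% yield = 141 / 253.5 × 100 = 55.62 %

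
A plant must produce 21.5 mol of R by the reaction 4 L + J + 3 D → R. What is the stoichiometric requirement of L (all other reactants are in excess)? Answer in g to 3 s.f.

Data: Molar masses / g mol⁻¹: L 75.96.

n(R) = 21.50 mol
n(L) = (4/1) × 21.50 = 86.00 mol
mass = 86.00 × 75.96 = 6533 g

6530 g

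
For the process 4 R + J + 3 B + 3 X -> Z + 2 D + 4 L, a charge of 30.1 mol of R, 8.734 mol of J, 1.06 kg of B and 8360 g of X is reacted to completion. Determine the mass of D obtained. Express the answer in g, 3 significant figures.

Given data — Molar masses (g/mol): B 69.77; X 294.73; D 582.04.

5900 g

n(R) = 30.10 mol
n(J) = 8.734 mol
n(B) = 1.060×1000 / 69.77 = 15.19 mol
n(X) = 8360 / 294.73 = 28.36 mol
n/ν → R: 7.525, J: 8.734, B: 5.063, X: 9.453; B is limiting.
n(D) = (2/3) × 15.19 = 10.13 mol
mass = 10.13 × 582.04 = 5896 g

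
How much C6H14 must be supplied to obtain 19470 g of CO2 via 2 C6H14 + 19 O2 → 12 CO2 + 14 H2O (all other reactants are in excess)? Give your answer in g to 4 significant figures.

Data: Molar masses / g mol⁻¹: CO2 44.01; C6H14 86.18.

6354 g

n(CO2) = 19470 / 44.01 = 442.4 mol
n(C6H14) = (2/12) × 442.4 = 73.73 mol
mass = 73.73 × 86.18 = 6354 g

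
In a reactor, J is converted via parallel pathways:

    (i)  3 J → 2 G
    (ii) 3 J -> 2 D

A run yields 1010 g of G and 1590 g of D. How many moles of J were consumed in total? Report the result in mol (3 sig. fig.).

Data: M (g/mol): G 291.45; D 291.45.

n(G) = 1010 / 291.45 = 3.465 mol
n(D) = 1590 / 291.45 = 5.455 mol
n(J) via (i) = (3/2)×3.465 = 5.198 mol
n(J) via (ii) = (3/2)×5.455 = 8.183 mol
total n(J) = 5.198 + 8.183 = 13.38 mol

13.4 mol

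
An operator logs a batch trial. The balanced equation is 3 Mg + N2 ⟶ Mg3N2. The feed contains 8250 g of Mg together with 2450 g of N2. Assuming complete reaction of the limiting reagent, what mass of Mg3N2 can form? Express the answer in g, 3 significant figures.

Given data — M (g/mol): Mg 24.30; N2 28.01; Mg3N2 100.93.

n(Mg) = 8250 / 24.30 = 339.5 mol
n(N2) = 2450 / 28.01 = 87.47 mol
n/ν for Mg = 339.5/3 = 113.2
n/ν for N2 = 87.47/1 = 87.47
Smallest n/ν is N2 → limiting reagent.
n(Mg3N2) = (1/1) × 87.47 = 87.47 mol
mass = 87.47 × 100.93 = 8828 g

8830 g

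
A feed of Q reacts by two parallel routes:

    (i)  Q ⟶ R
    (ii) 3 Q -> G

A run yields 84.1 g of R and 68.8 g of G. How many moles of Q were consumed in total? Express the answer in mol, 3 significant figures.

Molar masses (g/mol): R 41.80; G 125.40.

3.66 mol

n(R) = 84.1 / 41.80 = 2.012 mol
n(G) = 68.8 / 125.40 = 0.5486 mol
n(Q) via (i) = (1/1)×2.012 = 2.012 mol
n(Q) via (ii) = (3/1)×0.5486 = 1.646 mol
total n(Q) = 2.012 + 1.646 = 3.658 mol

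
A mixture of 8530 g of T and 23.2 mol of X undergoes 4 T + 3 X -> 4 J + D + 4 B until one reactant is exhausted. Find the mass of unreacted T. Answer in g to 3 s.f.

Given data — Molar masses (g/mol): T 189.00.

n(T) = 8530 / 189.00 = 45.13 mol
n(X) = 23.20 mol
n/ν for T = 45.13/4 = 11.28
n/ν for X = 23.20/3 = 7.733
Smallest n/ν is X → limiting reagent.
T consumed = (4/3) × 23.20 = 30.93 mol
T remaining = 45.13 − 30.93 = 14.20 mol
mass = 14.20 × 189.00 = 2684 g

2680 g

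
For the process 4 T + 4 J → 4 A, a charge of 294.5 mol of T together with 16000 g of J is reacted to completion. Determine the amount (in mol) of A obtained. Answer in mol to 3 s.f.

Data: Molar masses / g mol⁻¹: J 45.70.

295 mol

n(T) = 294.5 mol
n(J) = 16000 / 45.70 = 350.1 mol
n/ν for T = 294.5/4 = 73.63
n/ν for J = 350.1/4 = 87.53
Smallest n/ν is T → limiting reagent.
n(A) = (4/4) × 294.5 = 294.5 mol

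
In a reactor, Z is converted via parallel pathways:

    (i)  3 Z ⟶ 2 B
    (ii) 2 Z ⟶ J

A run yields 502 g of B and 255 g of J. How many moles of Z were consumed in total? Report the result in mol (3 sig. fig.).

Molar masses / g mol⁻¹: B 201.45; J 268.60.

n(B) = 502 / 201.45 = 2.492 mol
n(J) = 255 / 268.60 = 0.9494 mol
n(Z) via (i) = (3/2)×2.492 = 3.738 mol
n(Z) via (ii) = (2/1)×0.9494 = 1.899 mol
total n(Z) = 3.738 + 1.899 = 5.637 mol

5.64 mol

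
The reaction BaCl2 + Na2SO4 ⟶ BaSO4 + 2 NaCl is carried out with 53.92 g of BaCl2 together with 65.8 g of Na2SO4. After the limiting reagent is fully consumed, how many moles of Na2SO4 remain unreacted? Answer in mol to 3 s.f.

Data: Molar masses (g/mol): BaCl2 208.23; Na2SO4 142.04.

n(BaCl2) = 53.92 / 208.23 = 0.2589 mol
n(Na2SO4) = 65.80 / 142.04 = 0.4632 mol
n/ν for BaCl2 = 0.2589/1 = 0.2589
n/ν for Na2SO4 = 0.4632/1 = 0.4632
Smallest n/ν is BaCl2 → limiting reagent.
Na2SO4 consumed = (1/1) × 0.2589 = 0.2589 mol
Na2SO4 remaining = 0.4632 − 0.2589 = 0.2043 mol

0.204 mol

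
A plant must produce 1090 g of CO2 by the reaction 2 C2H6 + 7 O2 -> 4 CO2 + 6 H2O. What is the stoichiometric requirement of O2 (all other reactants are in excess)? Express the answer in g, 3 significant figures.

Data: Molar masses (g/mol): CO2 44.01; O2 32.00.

n(CO2) = 1090 / 44.01 = 24.77 mol
n(O2) = (7/4) × 24.77 = 43.35 mol
mass = 43.35 × 32.00 = 1387 g

1390 g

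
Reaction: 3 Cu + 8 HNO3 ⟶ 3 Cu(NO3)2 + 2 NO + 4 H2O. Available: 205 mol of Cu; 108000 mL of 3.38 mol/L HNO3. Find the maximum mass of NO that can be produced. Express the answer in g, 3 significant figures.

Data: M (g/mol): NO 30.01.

n(Cu) = 205.0 mol
n(HNO3) = 3.38 × 108000/1000 = 365.0 mol
n/ν for Cu = 205.0/3 = 68.33
n/ν for HNO3 = 365.0/8 = 45.63
Smallest n/ν is HNO3 → limiting reagent.
n(NO) = (2/8) × 365.0 = 91.25 mol
mass = 91.25 × 30.01 = 2738 g

2740 g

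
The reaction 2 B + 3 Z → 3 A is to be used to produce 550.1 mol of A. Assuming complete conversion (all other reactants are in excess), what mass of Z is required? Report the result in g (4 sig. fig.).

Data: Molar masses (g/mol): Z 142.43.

n(A) = 550.1 mol
n(Z) = (3/3) × 550.1 = 550.1 mol
mass = 550.1 × 142.43 = 78350 g

78350 g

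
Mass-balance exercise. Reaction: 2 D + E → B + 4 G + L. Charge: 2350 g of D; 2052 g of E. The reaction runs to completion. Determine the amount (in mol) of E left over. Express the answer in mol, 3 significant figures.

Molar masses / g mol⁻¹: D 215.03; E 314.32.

1.06 mol

n(D) = 2350 / 215.03 = 10.93 mol
n(E) = 2052 / 314.32 = 6.528 mol
n/ν → D: 5.465, E: 6.528; D is limiting.
E consumed = (1/2) × 10.93 = 5.465 mol
E remaining = 6.528 − 5.465 = 1.063 mol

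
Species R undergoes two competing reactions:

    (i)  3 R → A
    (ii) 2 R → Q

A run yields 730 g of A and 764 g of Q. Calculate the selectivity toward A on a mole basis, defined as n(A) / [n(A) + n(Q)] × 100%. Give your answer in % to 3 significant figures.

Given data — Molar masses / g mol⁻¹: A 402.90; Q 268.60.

38.9 %

n(A) = 730 / 402.90 = 1.812 mol
n(Q) = 764 / 268.60 = 2.844 mol
selectivity = 1.812/(1.812+2.844) × 100 = 38.92 %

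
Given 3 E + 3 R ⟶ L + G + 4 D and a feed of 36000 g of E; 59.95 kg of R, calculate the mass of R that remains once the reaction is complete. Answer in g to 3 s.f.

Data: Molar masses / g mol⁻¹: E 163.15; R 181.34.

19900 g

n(E) = 36000 / 163.15 = 220.7 mol
n(R) = 59.95×1000 / 181.34 = 330.6 mol
n/ν for E = 220.7/3 = 73.57
n/ν for R = 330.6/3 = 110.2
Smallest n/ν is E → limiting reagent.
R consumed = (3/3) × 220.7 = 220.7 mol
R remaining = 330.6 − 220.7 = 109.9 mol
mass = 109.9 × 181.34 = 19930 g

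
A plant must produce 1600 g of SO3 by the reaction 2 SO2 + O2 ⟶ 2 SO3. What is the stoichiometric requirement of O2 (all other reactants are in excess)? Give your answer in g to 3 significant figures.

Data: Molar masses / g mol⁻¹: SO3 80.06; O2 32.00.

320 g

n(SO3) = 1600 / 80.06 = 19.99 mol
n(O2) = (1/2) × 19.99 = 9.995 mol
mass = 9.995 × 32.00 = 319.8 g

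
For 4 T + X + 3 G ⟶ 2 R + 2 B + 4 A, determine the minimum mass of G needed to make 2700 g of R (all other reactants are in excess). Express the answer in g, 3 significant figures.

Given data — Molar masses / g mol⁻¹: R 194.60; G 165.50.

3440 g

n(R) = 2700 / 194.60 = 13.87 mol
n(G) = (3/2) × 13.87 = 20.81 mol
mass = 20.81 × 165.50 = 3444 g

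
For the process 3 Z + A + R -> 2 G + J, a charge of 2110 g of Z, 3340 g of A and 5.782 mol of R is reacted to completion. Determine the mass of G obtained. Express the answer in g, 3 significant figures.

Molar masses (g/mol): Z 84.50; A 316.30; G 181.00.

2090 g

n(Z) = 2110 / 84.50 = 24.97 mol
n(A) = 3340 / 316.30 = 10.56 mol
n(R) = 5.782 mol
n/ν for Z = 24.97/3 = 8.323
n/ν for A = 10.56/1 = 10.56
n/ν for R = 5.782/1 = 5.782
Smallest n/ν is R → limiting reagent.
n(G) = (2/1) × 5.782 = 11.56 mol
mass = 11.56 × 181.00 = 2092 g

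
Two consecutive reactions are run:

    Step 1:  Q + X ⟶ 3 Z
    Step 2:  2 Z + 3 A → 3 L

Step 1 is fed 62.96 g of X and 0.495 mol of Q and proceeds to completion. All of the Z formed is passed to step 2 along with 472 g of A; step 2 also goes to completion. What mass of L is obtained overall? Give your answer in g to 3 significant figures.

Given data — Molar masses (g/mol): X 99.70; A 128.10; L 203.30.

Step 1:
n(X) = 62.96 / 99.70 = 0.6315 mol
n(Q) = 0.4950 mol
n/ν for X = 0.6315/1 = 0.6315
n/ν for Q = 0.4950/1 = 0.4950
Smallest n/ν is Q → limiting reagent.
n(Z) produced = (3/1) × 0.4950 = 1.485 mol
Step 2:
n(Z) available = 1.485 mol
n(A) = 472.0 / 128.10 = 3.685 mol
n/ν for Z = 1.485/2 = 0.7425
n/ν for A = 3.685/3 = 1.228
Smallest n/ν is Z → limiting reagent.
n(L) = (3/2) × 1.485 = 2.228 mol
mass = 2.228 × 203.30 = 453.0 g

453 g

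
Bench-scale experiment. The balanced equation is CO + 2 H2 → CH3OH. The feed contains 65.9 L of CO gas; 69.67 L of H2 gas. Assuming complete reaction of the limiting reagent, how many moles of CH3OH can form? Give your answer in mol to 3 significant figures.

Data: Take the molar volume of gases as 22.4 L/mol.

n(CO) = 65.90 / 22.4 = 2.942 mol
n(H2) = 69.67 / 22.4 = 3.110 mol
n/ν for CO = 2.942/1 = 2.942
n/ν for H2 = 3.110/2 = 1.555
Smallest n/ν is H2 → limiting reagent.
n(CH3OH) = (1/2) × 3.110 = 1.555 mol

1.56 mol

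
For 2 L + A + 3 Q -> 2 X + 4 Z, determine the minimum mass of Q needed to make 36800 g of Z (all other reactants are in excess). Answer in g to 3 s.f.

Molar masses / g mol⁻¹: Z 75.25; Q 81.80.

30000 g

n(Z) = 36800 / 75.25 = 489.0 mol
n(Q) = (3/4) × 489.0 = 366.8 mol
mass = 366.8 × 81.80 = 30000 g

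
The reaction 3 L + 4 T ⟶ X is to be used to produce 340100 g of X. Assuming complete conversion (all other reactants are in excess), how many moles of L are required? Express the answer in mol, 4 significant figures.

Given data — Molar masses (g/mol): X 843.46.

1210 mol

n(X) = 340100 / 843.46 = 403.2 mol
n(L) = (3/1) × 403.2 = 1210 mol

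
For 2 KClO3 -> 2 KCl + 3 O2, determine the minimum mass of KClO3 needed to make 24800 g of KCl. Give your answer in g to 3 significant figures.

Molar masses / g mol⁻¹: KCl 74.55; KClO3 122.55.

40800 g

n(KCl) = 24800 / 74.55 = 332.7 mol
n(KClO3) = (2/2) × 332.7 = 332.7 mol
mass = 332.7 × 122.55 = 40770 g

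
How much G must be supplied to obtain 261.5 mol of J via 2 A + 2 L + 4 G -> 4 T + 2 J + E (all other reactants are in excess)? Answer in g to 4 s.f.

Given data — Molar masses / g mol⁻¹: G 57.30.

n(J) = 261.5 mol
n(G) = (4/2) × 261.5 = 523.0 mol
mass = 523.0 × 57.30 = 29970 g

29970 g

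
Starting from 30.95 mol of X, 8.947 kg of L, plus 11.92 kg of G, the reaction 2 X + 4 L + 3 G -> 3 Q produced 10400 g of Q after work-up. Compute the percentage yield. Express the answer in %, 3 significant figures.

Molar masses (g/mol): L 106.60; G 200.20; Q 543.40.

n(X) = 30.95 mol
n(L) = 8.947×1000 / 106.60 = 83.93 mol
n(G) = 11.92×1000 / 200.20 = 59.54 mol
n/ν → X: 15.48, L: 20.98, G: 19.85; X is limiting.
theoretical n(Q) = (3/2) × 30.95 = 46.43 mol → 25230 g
% yield = 10400 / 25230 × 100 = 41.22 %

41.2 %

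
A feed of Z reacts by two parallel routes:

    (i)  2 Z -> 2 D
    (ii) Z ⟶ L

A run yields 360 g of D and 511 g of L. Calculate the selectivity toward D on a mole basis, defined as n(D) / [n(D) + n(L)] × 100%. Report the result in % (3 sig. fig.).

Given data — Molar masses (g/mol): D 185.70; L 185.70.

41.3 %

n(D) = 360 / 185.70 = 1.939 mol
n(L) = 511 / 185.70 = 2.752 mol
selectivity = 1.939/(1.939+2.752) × 100 = 41.33 %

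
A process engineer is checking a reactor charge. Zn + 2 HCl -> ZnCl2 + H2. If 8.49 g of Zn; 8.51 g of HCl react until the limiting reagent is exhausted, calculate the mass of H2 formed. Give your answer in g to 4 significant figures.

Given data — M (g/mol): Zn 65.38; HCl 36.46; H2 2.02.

0.2357 g

n(Zn) = 8.490 / 65.38 = 0.1299 mol
n(HCl) = 8.510 / 36.46 = 0.2334 mol
n/ν for Zn = 0.1299/1 = 0.1299
n/ν for HCl = 0.2334/2 = 0.1167
Smallest n/ν is HCl → limiting reagent.
n(H2) = (1/2) × 0.2334 = 0.1167 mol
mass = 0.1167 × 2.02 = 0.2357 g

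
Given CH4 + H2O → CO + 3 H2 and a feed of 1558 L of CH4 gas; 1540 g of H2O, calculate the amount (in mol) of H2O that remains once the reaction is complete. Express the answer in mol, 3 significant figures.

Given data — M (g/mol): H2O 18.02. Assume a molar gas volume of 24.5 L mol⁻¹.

n(CH4) = 1558 / 24.5 = 63.59 mol
n(H2O) = 1540 / 18.02 = 85.46 mol
n/ν for CH4 = 63.59/1 = 63.59
n/ν for H2O = 85.46/1 = 85.46
Smallest n/ν is CH4 → limiting reagent.
H2O consumed = (1/1) × 63.59 = 63.59 mol
H2O remaining = 85.46 − 63.59 = 21.87 mol

21.9 mol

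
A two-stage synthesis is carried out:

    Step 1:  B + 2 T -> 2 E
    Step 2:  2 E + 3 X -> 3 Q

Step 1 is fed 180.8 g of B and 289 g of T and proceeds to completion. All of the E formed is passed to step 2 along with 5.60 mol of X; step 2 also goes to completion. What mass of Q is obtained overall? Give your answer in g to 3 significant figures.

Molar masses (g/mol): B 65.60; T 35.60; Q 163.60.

916 g

Step 1:
n(B) = 180.8 / 65.60 = 2.756 mol
n(T) = 289.0 / 35.60 = 8.118 mol
n/ν for B = 2.756/1 = 2.756
n/ν for T = 8.118/2 = 4.059
Smallest n/ν is B → limiting reagent.
n(E) produced = (2/1) × 2.756 = 5.512 mol
Step 2:
n(E) available = 5.512 mol
n(X) = 5.600 mol
n/ν for E = 5.512/2 = 2.756
n/ν for X = 5.600/3 = 1.867
Smallest n/ν is X → limiting reagent.
n(Q) = (3/3) × 5.600 = 5.600 mol
mass = 5.600 × 163.60 = 916.2 g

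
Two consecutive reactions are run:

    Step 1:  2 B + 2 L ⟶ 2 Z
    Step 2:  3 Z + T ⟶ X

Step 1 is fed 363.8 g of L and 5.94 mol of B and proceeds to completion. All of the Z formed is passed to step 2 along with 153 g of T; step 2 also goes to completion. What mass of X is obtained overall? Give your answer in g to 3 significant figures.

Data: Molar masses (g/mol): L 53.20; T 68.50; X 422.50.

837 g

Step 1:
n(L) = 363.8 / 53.20 = 6.838 mol
n(B) = 5.940 mol
n/ν for L = 6.838/2 = 3.419
n/ν for B = 5.940/2 = 2.970
Smallest n/ν is B → limiting reagent.
n(Z) produced = (2/2) × 5.940 = 5.940 mol
Step 2:
n(Z) available = 5.940 mol
n(T) = 153.0 / 68.50 = 2.234 mol
n/ν for Z = 5.940/3 = 1.980
n/ν for T = 2.234/1 = 2.234
Smallest n/ν is Z → limiting reagent.
n(X) = (1/3) × 5.940 = 1.980 mol
mass = 1.980 × 422.50 = 836.6 g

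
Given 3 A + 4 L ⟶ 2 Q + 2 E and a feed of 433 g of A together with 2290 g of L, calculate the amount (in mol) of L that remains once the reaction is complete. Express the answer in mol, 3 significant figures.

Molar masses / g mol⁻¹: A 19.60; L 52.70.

14.0 mol

n(A) = 433.0 / 19.60 = 22.09 mol
n(L) = 2290 / 52.70 = 43.45 mol
n/ν for A = 22.09/3 = 7.363
n/ν for L = 43.45/4 = 10.86
Smallest n/ν is A → limiting reagent.
L consumed = (4/3) × 22.09 = 29.45 mol
L remaining = 43.45 − 29.45 = 14.00 mol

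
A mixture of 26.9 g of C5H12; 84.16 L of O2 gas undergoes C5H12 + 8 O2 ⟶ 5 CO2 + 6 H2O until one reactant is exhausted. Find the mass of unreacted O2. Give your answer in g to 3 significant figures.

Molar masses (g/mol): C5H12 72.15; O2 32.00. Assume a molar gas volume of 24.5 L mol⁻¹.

14.5 g

n(C5H12) = 26.90 / 72.15 = 0.3728 mol
n(O2) = 84.16 / 24.5 = 3.435 mol
n/ν for C5H12 = 0.3728/1 = 0.3728
n/ν for O2 = 3.435/8 = 0.4294
Smallest n/ν is C5H12 → limiting reagent.
O2 consumed = (8/1) × 0.3728 = 2.982 mol
O2 remaining = 3.435 − 2.982 = 0.4530 mol
mass = 0.4530 × 32.00 = 14.50 g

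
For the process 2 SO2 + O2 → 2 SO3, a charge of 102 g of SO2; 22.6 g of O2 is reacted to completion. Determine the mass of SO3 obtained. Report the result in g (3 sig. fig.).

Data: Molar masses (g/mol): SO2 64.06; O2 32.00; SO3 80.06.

113 g

n(SO2) = 102.0 / 64.06 = 1.592 mol
n(O2) = 22.60 / 32.00 = 0.7063 mol
n/ν for SO2 = 1.592/2 = 0.7960
n/ν for O2 = 0.7063/1 = 0.7063
Smallest n/ν is O2 → limiting reagent.
n(SO3) = (2/1) × 0.7063 = 1.413 mol
mass = 1.413 × 80.06 = 113.1 g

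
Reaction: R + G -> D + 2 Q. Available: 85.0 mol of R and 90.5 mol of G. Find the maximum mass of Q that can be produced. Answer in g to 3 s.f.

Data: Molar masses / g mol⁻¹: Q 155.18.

26400 g

n(R) = 85.00 mol
n(G) = 90.50 mol
n/ν for R = 85.00/1 = 85.00
n/ν for G = 90.50/1 = 90.50
Smallest n/ν is R → limiting reagent.
n(Q) = (2/1) × 85.00 = 170.0 mol
mass = 170.0 × 155.18 = 26380 g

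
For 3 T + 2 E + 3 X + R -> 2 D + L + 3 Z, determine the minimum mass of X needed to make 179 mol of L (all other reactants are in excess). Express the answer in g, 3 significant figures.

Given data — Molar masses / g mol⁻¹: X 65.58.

35200 g

n(L) = 179.0 mol
n(X) = (3/1) × 179.0 = 537.0 mol
mass = 537.0 × 65.58 = 35220 g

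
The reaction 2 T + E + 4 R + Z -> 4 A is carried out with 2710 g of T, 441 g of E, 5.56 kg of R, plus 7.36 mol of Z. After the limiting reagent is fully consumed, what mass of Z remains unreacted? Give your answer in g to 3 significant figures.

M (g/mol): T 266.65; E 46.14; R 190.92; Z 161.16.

367 g

n(T) = 2710 / 266.65 = 10.16 mol
n(E) = 441.0 / 46.14 = 9.558 mol
n(R) = 5.560×1000 / 190.92 = 29.12 mol
n(Z) = 7.360 mol
n/ν → T: 5.080, E: 9.558, R: 7.280, Z: 7.360; T is limiting.
Z consumed = (1/2) × 10.16 = 5.080 mol
Z remaining = 7.360 − 5.080 = 2.280 mol
mass = 2.280 × 161.16 = 367.4 g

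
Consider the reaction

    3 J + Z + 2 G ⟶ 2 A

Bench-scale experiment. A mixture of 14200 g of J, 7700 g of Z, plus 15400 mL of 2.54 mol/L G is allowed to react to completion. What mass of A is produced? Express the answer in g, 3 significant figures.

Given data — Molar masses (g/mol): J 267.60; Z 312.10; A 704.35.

n(J) = 14200 / 267.60 = 53.06 mol
n(Z) = 7700 / 312.10 = 24.67 mol
n(G) = 2.54 × 15400/1000 = 39.12 mol
n/ν for J = 53.06/3 = 17.69
n/ν for Z = 24.67/1 = 24.67
n/ν for G = 39.12/2 = 19.56
Smallest n/ν is J → limiting reagent.
n(A) = (2/3) × 53.06 = 35.37 mol
mass = 35.37 × 704.35 = 24910 g

24900 g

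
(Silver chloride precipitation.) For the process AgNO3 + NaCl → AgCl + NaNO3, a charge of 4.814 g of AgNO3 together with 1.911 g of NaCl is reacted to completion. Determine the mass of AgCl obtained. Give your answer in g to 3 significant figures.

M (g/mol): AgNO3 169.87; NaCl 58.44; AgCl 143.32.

4.06 g

n(AgNO3) = 4.814 / 169.87 = 0.02834 mol
n(NaCl) = 1.911 / 58.44 = 0.03270 mol
n/ν for AgNO3 = 0.02834/1 = 0.02834
n/ν for NaCl = 0.03270/1 = 0.03270
Smallest n/ν is AgNO3 → limiting reagent.
n(AgCl) = (1/1) × 0.02834 = 0.02834 mol
mass = 0.02834 × 143.32 = 4.062 g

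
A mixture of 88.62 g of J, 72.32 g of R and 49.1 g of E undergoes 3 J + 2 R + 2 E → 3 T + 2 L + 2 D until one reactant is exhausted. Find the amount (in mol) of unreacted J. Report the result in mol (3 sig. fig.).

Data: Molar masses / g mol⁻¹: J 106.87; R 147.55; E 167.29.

0.389 mol

n(J) = 88.62 / 106.87 = 0.8292 mol
n(R) = 72.32 / 147.55 = 0.4901 mol
n(E) = 49.10 / 167.29 = 0.2935 mol
n/ν → J: 0.2764, R: 0.2451, E: 0.1468; E is limiting.
J consumed = (3/2) × 0.2935 = 0.4403 mol
J remaining = 0.8292 − 0.4403 = 0.3889 mol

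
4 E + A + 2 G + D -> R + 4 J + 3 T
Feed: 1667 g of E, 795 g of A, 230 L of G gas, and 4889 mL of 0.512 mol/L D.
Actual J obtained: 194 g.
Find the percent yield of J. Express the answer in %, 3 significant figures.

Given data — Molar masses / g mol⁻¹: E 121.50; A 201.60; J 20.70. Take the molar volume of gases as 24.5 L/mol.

n(E) = 1667 / 121.50 = 13.72 mol
n(A) = 795.0 / 201.60 = 3.943 mol
n(G) = 230.0 / 24.5 = 9.388 mol
n(D) = 0.512 × 4889/1000 = 2.503 mol
n/ν → E: 3.430, A: 3.943, G: 4.694, D: 2.503; D is limiting.
theoretical n(J) = (4/1) × 2.503 = 10.01 mol → 207.2 g
% yield = 194 / 207.2 × 100 = 93.63 %

93.6 %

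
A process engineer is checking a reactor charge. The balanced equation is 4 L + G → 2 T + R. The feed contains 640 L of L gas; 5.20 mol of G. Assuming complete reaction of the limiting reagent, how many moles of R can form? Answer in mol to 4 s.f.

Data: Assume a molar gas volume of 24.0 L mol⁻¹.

n(L) = 640.0 / 24.0 = 26.67 mol
n(G) = 5.200 mol
n/ν → L: 6.668, G: 5.200; G is limiting.
n(R) = (1/1) × 5.200 = 5.200 mol

5.200 mol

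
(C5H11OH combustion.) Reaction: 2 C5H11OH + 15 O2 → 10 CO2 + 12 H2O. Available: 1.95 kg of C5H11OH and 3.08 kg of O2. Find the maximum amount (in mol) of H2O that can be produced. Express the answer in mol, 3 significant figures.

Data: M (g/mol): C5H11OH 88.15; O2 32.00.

77.0 mol

n(C5H11OH) = 1.950×1000 / 88.15 = 22.12 mol
n(O2) = 3.080×1000 / 32.00 = 96.25 mol
n/ν for C5H11OH = 22.12/2 = 11.06
n/ν for O2 = 96.25/15 = 6.417
Smallest n/ν is O2 → limiting reagent.
n(H2O) = (12/15) × 96.25 = 77.00 mol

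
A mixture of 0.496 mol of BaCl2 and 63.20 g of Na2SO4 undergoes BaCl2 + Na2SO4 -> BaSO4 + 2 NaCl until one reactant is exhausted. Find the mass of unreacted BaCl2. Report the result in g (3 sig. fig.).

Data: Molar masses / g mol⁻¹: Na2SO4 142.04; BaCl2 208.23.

10.6 g

n(BaCl2) = 0.4960 mol
n(Na2SO4) = 63.20 / 142.04 = 0.4449 mol
n/ν → BaCl2: 0.4960, Na2SO4: 0.4449; Na2SO4 is limiting.
BaCl2 consumed = (1/1) × 0.4449 = 0.4449 mol
BaCl2 remaining = 0.4960 − 0.4449 = 0.05110 mol
mass = 0.05110 × 208.23 = 10.64 g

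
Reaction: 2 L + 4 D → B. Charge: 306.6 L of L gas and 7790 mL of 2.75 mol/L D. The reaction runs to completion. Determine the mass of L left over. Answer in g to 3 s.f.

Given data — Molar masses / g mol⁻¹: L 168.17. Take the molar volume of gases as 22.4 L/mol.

501 g

n(L) = 306.6 / 22.4 = 13.69 mol
n(D) = 2.75 × 7790/1000 = 21.42 mol
n/ν → L: 6.845, D: 5.355; D is limiting.
L consumed = (2/4) × 21.42 = 10.71 mol
L remaining = 13.69 − 10.71 = 2.980 mol
mass = 2.980 × 168.17 = 501.1 g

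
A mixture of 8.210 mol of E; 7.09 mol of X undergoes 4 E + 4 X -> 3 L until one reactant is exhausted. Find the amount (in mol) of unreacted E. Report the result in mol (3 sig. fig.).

n(E) = 8.210 mol
n(X) = 7.090 mol
n/ν for E = 8.210/4 = 2.053
n/ν for X = 7.090/4 = 1.773
Smallest n/ν is X → limiting reagent.
E consumed = (4/4) × 7.090 = 7.090 mol
E remaining = 8.210 − 7.090 = 1.120 mol

1.12 mol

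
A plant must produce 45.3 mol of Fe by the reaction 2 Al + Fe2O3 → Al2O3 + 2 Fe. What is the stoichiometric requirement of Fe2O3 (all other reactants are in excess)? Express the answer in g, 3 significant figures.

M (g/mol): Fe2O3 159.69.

3620 g

n(Fe) = 45.30 mol
n(Fe2O3) = (1/2) × 45.30 = 22.65 mol
mass = 22.65 × 159.69 = 3617 g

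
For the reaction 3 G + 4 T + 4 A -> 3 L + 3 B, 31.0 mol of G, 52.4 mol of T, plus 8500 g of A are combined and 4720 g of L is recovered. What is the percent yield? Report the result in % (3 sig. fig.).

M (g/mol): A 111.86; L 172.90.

n(G) = 31.00 mol
n(T) = 52.40 mol
n(A) = 8500 / 111.86 = 75.99 mol
n/ν for G = 31.00/3 = 10.33
n/ν for T = 52.40/4 = 13.10
n/ν for A = 75.99/4 = 19.00
Smallest n/ν is G → limiting reagent.
theoretical n(L) = (3/3) × 31.00 = 31.00 mol → 5360 g
% yield = 4720 / 5360 × 100 = 88.06 %

88.1 %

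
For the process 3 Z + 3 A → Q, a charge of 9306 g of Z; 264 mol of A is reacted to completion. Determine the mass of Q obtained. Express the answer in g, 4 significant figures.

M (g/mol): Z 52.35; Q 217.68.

12900 g

n(Z) = 9306 / 52.35 = 177.8 mol
n(A) = 264.0 mol
n/ν for Z = 177.8/3 = 59.27
n/ν for A = 264.0/3 = 88.00
Smallest n/ν is Z → limiting reagent.
n(Q) = (1/3) × 177.8 = 59.27 mol
mass = 59.27 × 217.68 = 12900 g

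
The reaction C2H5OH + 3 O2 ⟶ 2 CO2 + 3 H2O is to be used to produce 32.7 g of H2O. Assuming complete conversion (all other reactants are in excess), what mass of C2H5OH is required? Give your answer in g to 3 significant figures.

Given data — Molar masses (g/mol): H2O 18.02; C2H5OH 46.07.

27.9 g

n(H2O) = 32.7 / 18.02 = 1.815 mol
n(C2H5OH) = (1/3) × 1.815 = 0.6050 mol
mass = 0.6050 × 46.07 = 27.87 g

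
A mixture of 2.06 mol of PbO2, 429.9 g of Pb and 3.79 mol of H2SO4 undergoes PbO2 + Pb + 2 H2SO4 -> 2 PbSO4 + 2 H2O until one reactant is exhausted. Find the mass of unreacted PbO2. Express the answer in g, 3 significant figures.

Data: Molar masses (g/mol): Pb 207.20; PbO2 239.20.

n(PbO2) = 2.060 mol
n(Pb) = 429.9 / 207.20 = 2.075 mol
n(H2SO4) = 3.790 mol
n/ν → PbO2: 2.060, Pb: 2.075, H2SO4: 1.895; H2SO4 is limiting.
PbO2 consumed = (1/2) × 3.790 = 1.895 mol
PbO2 remaining = 2.060 − 1.895 = 0.1650 mol
mass = 0.1650 × 239.20 = 39.47 g

39.5 g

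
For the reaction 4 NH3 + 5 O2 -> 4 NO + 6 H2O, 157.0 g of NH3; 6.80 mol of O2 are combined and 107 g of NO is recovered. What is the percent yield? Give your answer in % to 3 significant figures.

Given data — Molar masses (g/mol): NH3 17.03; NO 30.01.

n(NH3) = 157.0 / 17.03 = 9.219 mol
n(O2) = 6.800 mol
n/ν → NH3: 2.305, O2: 1.360; O2 is limiting.
theoretical n(NO) = (4/5) × 6.800 = 5.440 mol → 163.3 g
% yield = 107 / 163.3 × 100 = 65.52 %

65.5 %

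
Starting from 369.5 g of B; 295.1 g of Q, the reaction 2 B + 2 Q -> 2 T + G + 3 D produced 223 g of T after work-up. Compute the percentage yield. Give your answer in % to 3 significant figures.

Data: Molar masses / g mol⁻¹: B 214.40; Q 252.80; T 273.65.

69.8 %

n(B) = 369.5 / 214.40 = 1.723 mol
n(Q) = 295.1 / 252.80 = 1.167 mol
n/ν → B: 0.8615, Q: 0.5835; Q is limiting.
theoretical n(T) = (2/2) × 1.167 = 1.167 mol → 319.3 g
% yield = 223 / 319.3 × 100 = 69.84 %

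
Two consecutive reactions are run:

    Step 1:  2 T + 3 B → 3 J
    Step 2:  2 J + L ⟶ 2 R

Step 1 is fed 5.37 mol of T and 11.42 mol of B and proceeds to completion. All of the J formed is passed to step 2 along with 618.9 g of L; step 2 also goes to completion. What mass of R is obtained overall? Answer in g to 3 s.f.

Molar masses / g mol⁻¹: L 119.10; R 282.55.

Step 1:
n(T) = 5.370 mol
n(B) = 11.42 mol
n/ν for T = 5.370/2 = 2.685
n/ν for B = 11.42/3 = 3.807
Smallest n/ν is T → limiting reagent.
n(J) produced = (3/2) × 5.370 = 8.055 mol
Step 2:
n(J) available = 8.055 mol
n(L) = 618.9 / 119.10 = 5.196 mol
n/ν for J = 8.055/2 = 4.028
n/ν for L = 5.196/1 = 5.196
Smallest n/ν is J → limiting reagent.
n(R) = (2/2) × 8.055 = 8.055 mol
mass = 8.055 × 282.55 = 2276 g

2280 g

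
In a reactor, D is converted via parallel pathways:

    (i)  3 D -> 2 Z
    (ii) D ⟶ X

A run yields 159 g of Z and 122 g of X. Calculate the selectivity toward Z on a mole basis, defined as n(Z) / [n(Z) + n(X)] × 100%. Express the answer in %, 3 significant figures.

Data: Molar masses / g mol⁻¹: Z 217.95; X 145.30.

46.5 %

n(Z) = 159 / 217.95 = 0.7295 mol
n(X) = 122 / 145.30 = 0.8396 mol
selectivity = 0.7295/(0.7295+0.8396) × 100 = 46.49 %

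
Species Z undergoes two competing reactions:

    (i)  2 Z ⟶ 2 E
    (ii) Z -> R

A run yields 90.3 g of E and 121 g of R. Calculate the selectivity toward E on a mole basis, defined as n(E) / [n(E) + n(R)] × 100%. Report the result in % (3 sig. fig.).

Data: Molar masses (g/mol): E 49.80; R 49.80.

n(E) = 90.3 / 49.80 = 1.813 mol
n(R) = 121 / 49.80 = 2.430 mol
selectivity = 1.813/(1.813+2.430) × 100 = 42.73 %

42.7 %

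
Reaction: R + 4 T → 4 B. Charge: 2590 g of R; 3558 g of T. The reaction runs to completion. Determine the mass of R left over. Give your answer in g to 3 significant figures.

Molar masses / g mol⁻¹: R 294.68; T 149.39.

n(R) = 2590 / 294.68 = 8.789 mol
n(T) = 3558 / 149.39 = 23.82 mol
n/ν for R = 8.789/1 = 8.789
n/ν for T = 23.82/4 = 5.955
Smallest n/ν is T → limiting reagent.
R consumed = (1/4) × 23.82 = 5.955 mol
R remaining = 8.789 − 5.955 = 2.834 mol
mass = 2.834 × 294.68 = 835.1 g

835 g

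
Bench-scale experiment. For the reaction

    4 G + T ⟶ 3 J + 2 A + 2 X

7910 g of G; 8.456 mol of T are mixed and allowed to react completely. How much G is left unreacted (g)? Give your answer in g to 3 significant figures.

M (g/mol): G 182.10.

1750 g

n(G) = 7910 / 182.10 = 43.44 mol
n(T) = 8.456 mol
n/ν for G = 43.44/4 = 10.86
n/ν for T = 8.456/1 = 8.456
Smallest n/ν is T → limiting reagent.
G consumed = (4/1) × 8.456 = 33.82 mol
G remaining = 43.44 − 33.82 = 9.620 mol
mass = 9.620 × 182.10 = 1752 g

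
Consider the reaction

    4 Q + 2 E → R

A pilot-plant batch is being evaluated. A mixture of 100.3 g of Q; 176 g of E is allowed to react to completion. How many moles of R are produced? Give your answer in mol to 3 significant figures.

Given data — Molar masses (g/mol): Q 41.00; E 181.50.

n(Q) = 100.3 / 41.00 = 2.446 mol
n(E) = 176.0 / 181.50 = 0.9697 mol
n/ν → Q: 0.6115, E: 0.4849; E is limiting.
n(R) = (1/2) × 0.9697 = 0.4849 mol

0.485 mol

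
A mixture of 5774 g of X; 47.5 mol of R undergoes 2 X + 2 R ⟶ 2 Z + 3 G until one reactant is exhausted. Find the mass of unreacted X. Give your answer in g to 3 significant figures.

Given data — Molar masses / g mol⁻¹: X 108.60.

616 g

n(X) = 5774 / 108.60 = 53.17 mol
n(R) = 47.50 mol
n/ν → X: 26.59, R: 23.75; R is limiting.
X consumed = (2/2) × 47.50 = 47.50 mol
X remaining = 53.17 − 47.50 = 5.670 mol
mass = 5.670 × 108.60 = 615.8 g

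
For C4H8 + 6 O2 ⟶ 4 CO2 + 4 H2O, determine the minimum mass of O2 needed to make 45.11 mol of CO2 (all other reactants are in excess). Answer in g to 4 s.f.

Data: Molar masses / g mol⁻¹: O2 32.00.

2165 g

n(CO2) = 45.11 mol
n(O2) = (6/4) × 45.11 = 67.67 mol
mass = 67.67 × 32.00 = 2165 g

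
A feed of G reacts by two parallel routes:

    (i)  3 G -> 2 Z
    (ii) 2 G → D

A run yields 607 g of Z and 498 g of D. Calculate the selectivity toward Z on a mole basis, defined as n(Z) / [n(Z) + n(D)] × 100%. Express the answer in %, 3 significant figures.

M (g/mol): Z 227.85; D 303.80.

61.9 %

n(Z) = 607 / 227.85 = 2.664 mol
n(D) = 498 / 303.80 = 1.639 mol
selectivity = 2.664/(2.664+1.639) × 100 = 61.91 %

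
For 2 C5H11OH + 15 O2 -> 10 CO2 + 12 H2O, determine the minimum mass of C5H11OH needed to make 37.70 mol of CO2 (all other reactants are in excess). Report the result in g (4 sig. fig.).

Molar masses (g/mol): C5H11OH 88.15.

n(CO2) = 37.70 mol
n(C5H11OH) = (2/10) × 37.70 = 7.540 mol
mass = 7.540 × 88.15 = 664.7 g

664.7 g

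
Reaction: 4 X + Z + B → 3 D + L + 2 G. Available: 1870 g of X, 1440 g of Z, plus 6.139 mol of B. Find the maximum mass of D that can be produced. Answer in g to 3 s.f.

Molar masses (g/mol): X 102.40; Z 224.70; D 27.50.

n(X) = 1870 / 102.40 = 18.26 mol
n(Z) = 1440 / 224.70 = 6.409 mol
n(B) = 6.139 mol
n/ν → X: 4.565, Z: 6.409, B: 6.139; X is limiting.
n(D) = (3/4) × 18.26 = 13.70 mol
mass = 13.70 × 27.50 = 376.8 g

377 g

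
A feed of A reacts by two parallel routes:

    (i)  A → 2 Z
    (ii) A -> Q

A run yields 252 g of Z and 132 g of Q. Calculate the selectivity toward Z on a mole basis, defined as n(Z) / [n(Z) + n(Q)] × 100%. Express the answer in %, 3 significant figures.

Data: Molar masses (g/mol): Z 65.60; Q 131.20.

n(Z) = 252 / 65.60 = 3.841 mol
n(Q) = 132 / 131.20 = 1.006 mol
selectivity = 3.841/(3.841+1.006) × 100 = 79.24 %

79.2 %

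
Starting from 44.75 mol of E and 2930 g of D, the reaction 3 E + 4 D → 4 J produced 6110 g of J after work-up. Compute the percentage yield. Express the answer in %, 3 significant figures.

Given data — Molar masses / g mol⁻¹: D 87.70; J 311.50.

58.7 %

n(E) = 44.75 mol
n(D) = 2930 / 87.70 = 33.41 mol
n/ν → E: 14.92, D: 8.353; D is limiting.
theoretical n(J) = (4/4) × 33.41 = 33.41 mol → 10410 g
% yield = 6110 / 10410 × 100 = 58.69 %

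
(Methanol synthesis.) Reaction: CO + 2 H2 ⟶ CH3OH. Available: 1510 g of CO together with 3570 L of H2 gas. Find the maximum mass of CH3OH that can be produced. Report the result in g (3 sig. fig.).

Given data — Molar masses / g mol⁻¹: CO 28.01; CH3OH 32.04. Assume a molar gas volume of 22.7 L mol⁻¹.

1730 g

n(CO) = 1510 / 28.01 = 53.91 mol
n(H2) = 3570 / 22.7 = 157.3 mol
n/ν → CO: 53.91, H2: 78.65; CO is limiting.
n(CH3OH) = (1/1) × 53.91 = 53.91 mol
mass = 53.91 × 32.04 = 1727 g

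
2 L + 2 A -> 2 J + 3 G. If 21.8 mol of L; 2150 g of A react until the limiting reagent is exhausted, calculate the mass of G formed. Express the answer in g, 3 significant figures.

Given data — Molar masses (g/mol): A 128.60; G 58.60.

n(L) = 21.80 mol
n(A) = 2150 / 128.60 = 16.72 mol
n/ν for L = 21.80/2 = 10.90
n/ν for A = 16.72/2 = 8.360
Smallest n/ν is A → limiting reagent.
n(G) = (3/2) × 16.72 = 25.08 mol
mass = 25.08 × 58.60 = 1470 g

1470 g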